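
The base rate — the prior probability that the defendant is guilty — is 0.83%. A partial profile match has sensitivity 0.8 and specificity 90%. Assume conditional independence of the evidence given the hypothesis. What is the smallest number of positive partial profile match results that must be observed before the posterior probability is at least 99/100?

Prior odds: 0.0083 ÷ 0.9917 = 83/9917.
False-positive rate = 1 − 0.9 = 0.1; likelihood ratio of a positive = 0.8/0.1 = 8.
Target posterior odds = 0.99/0.01 = 99.
Need (83/9917) × 8ⁿ ≥ 99, i.e. 8ⁿ ≥ 981783/83.
8⁴ = 4096 falls short of 981783/83 but 8⁵ = 32768 reaches it, so n = 5.

5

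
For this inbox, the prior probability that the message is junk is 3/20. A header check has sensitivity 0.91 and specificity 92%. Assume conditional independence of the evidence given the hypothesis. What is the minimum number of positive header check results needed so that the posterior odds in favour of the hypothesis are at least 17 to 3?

2

Prior odds = 0.15/0.85 = 3/17.
False-positive rate = 1 − 0.92 = 0.08; likelihood ratio of a positive = 0.91/0.08 = 11.375.
Target odds = 17/3.
Require 11.375ⁿ ≥ 17/3 ÷ (3/17) = 289/9.
11.375¹ = 11.375 falls short of 289/9 but 11.375² = 129.390625 reaches it, so n = 2.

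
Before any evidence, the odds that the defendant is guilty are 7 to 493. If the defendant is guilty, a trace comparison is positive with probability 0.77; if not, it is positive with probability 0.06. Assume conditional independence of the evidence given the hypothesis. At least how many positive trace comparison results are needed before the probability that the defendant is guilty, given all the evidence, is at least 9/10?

Prior odds = 7/493.
Likelihood ratio of a positive = 0.77/0.06 = 77/6.
Target odds: 0.9 ÷ 0.1 = 9.
Need (7/493) × (77/6)ⁿ ≥ 9, i.e. (77/6)ⁿ ≥ 4437/7.
(77/6)² = 5929/36 falls short of 4437/7 but (77/6)³ = 456533/216 reaches it, so n = 3.

3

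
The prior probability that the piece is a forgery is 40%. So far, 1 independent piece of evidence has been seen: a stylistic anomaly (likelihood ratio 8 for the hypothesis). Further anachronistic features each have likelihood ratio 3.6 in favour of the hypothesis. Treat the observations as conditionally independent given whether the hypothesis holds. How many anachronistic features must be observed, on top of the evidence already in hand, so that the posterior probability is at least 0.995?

3

Prior odds = 0.4/0.6 = 2/3.
Bayes factor of the evidence already in hand = 8.
Odds after that evidence = (2/3) × 8 = 16/3.
Target odds = 0.995/0.005 = 199.
Need 3.6ⁿ ≥ 199 ÷ (16/3) = 37.3125.
3.6² = 12.96 falls short of 37.3125 but 3.6³ = 46.656 reaches it, so n = 3.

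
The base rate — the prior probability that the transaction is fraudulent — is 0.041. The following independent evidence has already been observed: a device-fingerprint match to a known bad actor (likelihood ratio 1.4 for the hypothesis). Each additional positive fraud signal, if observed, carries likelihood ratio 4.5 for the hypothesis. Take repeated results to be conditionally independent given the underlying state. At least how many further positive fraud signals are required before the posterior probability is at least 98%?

5

Prior odds = 0.041/0.959 = 41/959.
Bayes factor of the evidence already in hand = 1.4.
Odds after that evidence = (41/959) × 1.4 = 41/685.
Target odds = 0.98/0.02 = 49.
Need 4.5ⁿ ≥ 49 ÷ (41/685) = 33565/41.
4.5⁴ = 410.0625 falls short of 33565/41 but 4.5⁵ = 1845.28125 reaches it, so n = 5.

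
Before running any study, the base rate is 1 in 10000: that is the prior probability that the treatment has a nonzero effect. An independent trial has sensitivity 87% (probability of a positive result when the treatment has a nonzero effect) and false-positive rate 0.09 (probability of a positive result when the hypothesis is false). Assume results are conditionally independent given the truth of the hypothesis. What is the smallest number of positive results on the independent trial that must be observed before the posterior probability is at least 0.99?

Prior odds = 0.0001/0.9999 = 1/9999.
Likelihood ratio of a positive result = 0.87/0.09 = 29/3.
Target posterior odds = 0.99/0.01 = 99.
Require (29/3)ⁿ ≥ 99 ÷ (1/9999) = 989901.
(29/3)⁶ = 594823321/729 falls short of 989901 but (29/3)⁷ ≈7.88746e+06 reaches it, so n = 7.

7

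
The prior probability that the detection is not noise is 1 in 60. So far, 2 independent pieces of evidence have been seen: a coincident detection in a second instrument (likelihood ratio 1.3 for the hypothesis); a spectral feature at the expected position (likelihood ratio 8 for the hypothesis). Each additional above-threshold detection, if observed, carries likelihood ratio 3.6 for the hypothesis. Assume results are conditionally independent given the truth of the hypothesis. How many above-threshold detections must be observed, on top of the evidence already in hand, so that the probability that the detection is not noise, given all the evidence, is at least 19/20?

Prior odds = (1/60)/(59/60) = 1/59.
Combined Bayes factor of the evidence already in hand = 1.3 × 8 = 10.4.
Odds after that evidence = (1/59) × 10.4 = 52/295.
Target odds = 0.95/0.05 = 19.
Need 3.6ⁿ ≥ 19 ÷ (52/295) = 5605/52.
3.6³ = 46.656 falls short of 5605/52 but 3.6⁴ = 167.9616 reaches it, so n = 4.

4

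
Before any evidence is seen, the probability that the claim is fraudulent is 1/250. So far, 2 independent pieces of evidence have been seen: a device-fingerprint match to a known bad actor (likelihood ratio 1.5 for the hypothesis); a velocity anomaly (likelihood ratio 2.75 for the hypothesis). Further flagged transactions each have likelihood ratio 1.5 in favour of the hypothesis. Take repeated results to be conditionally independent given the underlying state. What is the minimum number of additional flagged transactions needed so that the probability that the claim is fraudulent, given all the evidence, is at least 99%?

22

Prior odds = 0.004/0.996 = 1/249.
Combined Bayes factor of the evidence already in hand = 1.5 × 2.75 = 4.125.
Odds after that evidence = (1/249) × 4.125 = 11/664.
Target odds = 0.99/0.01 = 99.
Need 1.5ⁿ ≥ 99 ÷ (11/664) = 5976.
1.5²¹ ≈4987.89 falls short of 5976 but 1.5²² ≈7481.83 reaches it, so n = 22.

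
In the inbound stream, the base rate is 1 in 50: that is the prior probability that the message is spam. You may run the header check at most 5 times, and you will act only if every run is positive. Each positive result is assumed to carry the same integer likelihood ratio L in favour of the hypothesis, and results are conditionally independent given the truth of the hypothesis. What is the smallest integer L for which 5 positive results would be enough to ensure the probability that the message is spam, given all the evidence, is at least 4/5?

3

Prior odds = 0.02/0.98 = 1/49.
Target odds = 0.8/0.2 = 4.
Need L⁵ ≥ 4 ÷ (1/49) = 196.
2⁵ = 32 < 196 ≤ 243 = 3⁵, so L = 3.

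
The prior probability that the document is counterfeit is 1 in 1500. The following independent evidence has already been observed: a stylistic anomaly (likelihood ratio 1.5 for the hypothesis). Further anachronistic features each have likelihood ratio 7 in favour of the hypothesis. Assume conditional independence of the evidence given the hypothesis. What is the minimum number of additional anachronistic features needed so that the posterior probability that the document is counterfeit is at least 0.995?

7

Prior odds = (1/1500)/(1499/1500) = 1/1499.
Bayes factor of the evidence already in hand = 1.5.
Odds after that evidence = (1/1499) × 1.5 = 3/2998.
Target odds = 0.995/0.005 = 199.
Need 7ⁿ ≥ 199 ÷ (3/2998) = 596602/3.
7⁶ = 117649 falls short of 596602/3 but 7⁷ = 823543 reaches it, so n = 7.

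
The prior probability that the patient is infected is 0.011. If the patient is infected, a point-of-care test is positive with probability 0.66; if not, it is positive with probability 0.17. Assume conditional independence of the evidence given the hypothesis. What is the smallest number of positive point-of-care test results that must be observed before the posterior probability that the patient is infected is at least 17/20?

Prior odds: 0.011 ÷ 0.989 = 11/989.
Likelihood ratio of a positive = 0.66/0.17 = 66/17.
Target posterior odds = 0.85/0.15 = 17/3.
Require (66/17)ⁿ ≥ 17/3 ÷ (11/989) = 16813/33.
(66/17)⁴ = 18974736/83521 falls short of 16813/33 but (66/17)⁵ ≈882.013 reaches it, so n = 5.

5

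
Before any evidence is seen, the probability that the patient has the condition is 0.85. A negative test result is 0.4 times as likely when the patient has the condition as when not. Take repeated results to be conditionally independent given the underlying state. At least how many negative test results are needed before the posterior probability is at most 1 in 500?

9

Prior odds: 0.85 ÷ 0.15 = 17/3.
Likelihood ratio per negative test result = 0.4.
Target odds: 0.002 ÷ 0.998 = 1/499.
Need (17/3) × 0.4ⁿ ≤ 1/499, i.e. 0.4ⁿ ≤ 3/8483.
0.4⁸ = 256/390625 is still above 3/8483 but 0.4⁹ = 512/1953125 is at or below it, so n = 9.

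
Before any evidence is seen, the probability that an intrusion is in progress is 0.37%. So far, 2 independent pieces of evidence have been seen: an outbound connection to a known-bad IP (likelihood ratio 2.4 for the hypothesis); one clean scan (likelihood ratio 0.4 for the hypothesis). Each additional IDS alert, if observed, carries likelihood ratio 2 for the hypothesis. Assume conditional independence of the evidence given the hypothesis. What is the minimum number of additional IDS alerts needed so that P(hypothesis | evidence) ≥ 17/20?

Prior odds = 0.0037/0.9963 = 37/9963.
Combined Bayes factor of the evidence already in hand = 2.4 × 0.4 = 0.96.
Odds after that evidence = (37/9963) × 0.96 = 296/83025.
Target odds = 0.85/0.15 = 17/3.
Need 2ⁿ ≥ 17/3 ÷ (296/83025) = 470475/296.
2¹⁰ = 1024 falls short of 470475/296 but 2¹¹ = 2048 reaches it, so n = 11.

11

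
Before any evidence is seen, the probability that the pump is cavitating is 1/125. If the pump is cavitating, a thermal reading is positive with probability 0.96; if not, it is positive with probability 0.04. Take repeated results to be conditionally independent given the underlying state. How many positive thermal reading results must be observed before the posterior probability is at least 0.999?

Prior odds = 0.008/0.992 = 1/124.
Likelihood ratio of a positive = 0.96/0.04 = 24.
Target odds: 0.999 ÷ 0.001 = 999.
Need (1/124) × 24ⁿ ≥ 999, i.e. 24ⁿ ≥ 123876.
24³ = 13824 falls short of 123876 but 24⁴ = 331776 reaches it, so n = 4.

4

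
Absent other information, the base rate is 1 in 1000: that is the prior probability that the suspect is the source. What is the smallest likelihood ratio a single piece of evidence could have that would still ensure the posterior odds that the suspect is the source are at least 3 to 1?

2997

Prior odds = 0.001/0.999 = 1/999.
Target odds = 3.
Required Bayes factor = 3 ÷ (1/999) = 2997.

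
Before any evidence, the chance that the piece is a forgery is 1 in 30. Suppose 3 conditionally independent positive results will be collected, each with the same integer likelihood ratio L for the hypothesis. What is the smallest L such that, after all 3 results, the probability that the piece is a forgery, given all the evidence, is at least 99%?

15

Prior odds = (1/30)/(29/30) = 1/29.
Target odds = 0.99/0.01 = 99.
Need L³ ≥ 99 ÷ (1/29) = 2871.
14³ = 2744 < 2871 ≤ 3375 = 15³, so L = 15.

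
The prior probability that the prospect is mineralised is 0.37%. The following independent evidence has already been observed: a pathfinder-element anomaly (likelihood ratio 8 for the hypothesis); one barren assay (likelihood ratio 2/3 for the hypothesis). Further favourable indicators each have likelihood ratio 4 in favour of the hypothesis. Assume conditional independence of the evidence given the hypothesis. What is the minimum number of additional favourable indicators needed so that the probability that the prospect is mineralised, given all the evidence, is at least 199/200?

Prior odds = 0.0037/0.9963 = 37/9963.
Combined Bayes factor of the evidence already in hand = 8 × (2/3) = 16/3.
Odds after that evidence = (37/9963) × 16/3 = 592/29889.
Target odds = 0.995/0.005 = 199.
Need 4ⁿ ≥ 199 ÷ (592/29889) = 5947911/592.
4⁶ = 4096 falls short of 5947911/592 but 4⁷ = 16384 reaches it, so n = 7.

7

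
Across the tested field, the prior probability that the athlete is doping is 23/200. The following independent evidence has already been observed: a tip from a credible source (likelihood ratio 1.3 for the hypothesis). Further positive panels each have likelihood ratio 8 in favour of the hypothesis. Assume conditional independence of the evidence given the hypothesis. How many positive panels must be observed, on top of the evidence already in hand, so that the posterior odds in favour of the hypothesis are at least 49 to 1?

Prior odds = 0.115/0.885 = 23/177.
Bayes factor of the evidence already in hand = 1.3.
Odds after that evidence = (23/177) × 1.3 = 299/1770.
Target odds = 49.
Need 8ⁿ ≥ 49 ÷ (299/1770) = 86730/299.
8² = 64 falls short of 86730/299 but 8³ = 512 reaches it, so n = 3.

3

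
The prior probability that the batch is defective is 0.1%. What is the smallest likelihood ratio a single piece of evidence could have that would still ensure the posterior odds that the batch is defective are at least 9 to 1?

Prior odds = 0.001/0.999 = 1/999.
Target odds = 9.
Required Bayes factor = 9 ÷ (1/999) = 8991.

8991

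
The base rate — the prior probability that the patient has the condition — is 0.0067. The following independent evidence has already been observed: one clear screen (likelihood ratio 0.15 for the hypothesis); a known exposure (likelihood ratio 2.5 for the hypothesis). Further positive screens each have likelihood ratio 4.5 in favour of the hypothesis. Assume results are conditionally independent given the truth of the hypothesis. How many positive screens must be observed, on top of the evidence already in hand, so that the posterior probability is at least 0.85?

Prior odds = 0.0067/0.9933 = 67/9933.
Combined Bayes factor of the evidence already in hand = 0.15 × 2.5 = 0.375.
Odds after that evidence = (67/9933) × 0.375 = 67/26488.
Target odds = 0.85/0.15 = 17/3.
Need 4.5ⁿ ≥ 17/3 ÷ (67/26488) = 450296/201.
4.5⁵ = 1845.28125 falls short of 450296/201 but 4.5⁶ = 8303.765625 reaches it, so n = 6.

6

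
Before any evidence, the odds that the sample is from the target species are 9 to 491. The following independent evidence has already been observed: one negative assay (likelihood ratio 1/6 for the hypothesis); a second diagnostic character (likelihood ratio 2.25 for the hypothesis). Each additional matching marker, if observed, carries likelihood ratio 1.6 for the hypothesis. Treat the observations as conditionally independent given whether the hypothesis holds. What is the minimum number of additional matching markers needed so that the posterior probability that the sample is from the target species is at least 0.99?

Prior odds = 9/491.
Combined Bayes factor of the evidence already in hand = (1/6) × 2.25 = 0.375.
Odds after that evidence = (9/491) × 0.375 = 27/3928.
Target odds = 0.99/0.01 = 99.
Need 1.6ⁿ ≥ 99 ÷ (27/3928) = 43208/3.
1.6²⁰ ≈12089.3 falls short of 43208/3 but 1.6²¹ ≈19342.8 reaches it, so n = 21.

21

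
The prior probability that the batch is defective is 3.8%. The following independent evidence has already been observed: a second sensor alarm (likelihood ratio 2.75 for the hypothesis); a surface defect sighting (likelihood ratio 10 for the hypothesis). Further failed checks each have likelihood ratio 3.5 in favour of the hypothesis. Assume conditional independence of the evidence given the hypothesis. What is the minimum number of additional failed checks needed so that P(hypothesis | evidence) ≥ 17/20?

Prior odds = 0.038/0.962 = 19/481.
Combined Bayes factor of the evidence already in hand = 2.75 × 10 = 27.5.
Odds after that evidence = (19/481) × 27.5 = 1045/962.
Target odds = 0.85/0.15 = 17/3.
Need 3.5ⁿ ≥ 17/3 ÷ (1045/962) = 16354/3135.
3.5¹ = 3.5 falls short of 16354/3135 but 3.5² = 12.25 reaches it, so n = 2.

2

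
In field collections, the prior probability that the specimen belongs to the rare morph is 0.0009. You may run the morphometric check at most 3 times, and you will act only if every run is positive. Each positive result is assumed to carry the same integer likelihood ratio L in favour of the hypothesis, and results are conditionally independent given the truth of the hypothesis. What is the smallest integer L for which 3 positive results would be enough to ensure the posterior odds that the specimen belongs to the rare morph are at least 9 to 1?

Prior odds = 0.0009/0.9991 = 9/9991.
Target odds = 9.
Need L³ ≥ 9 ÷ (9/9991) = 9991.
21³ = 9261 < 9991 ≤ 10648 = 22³, so L = 22.

22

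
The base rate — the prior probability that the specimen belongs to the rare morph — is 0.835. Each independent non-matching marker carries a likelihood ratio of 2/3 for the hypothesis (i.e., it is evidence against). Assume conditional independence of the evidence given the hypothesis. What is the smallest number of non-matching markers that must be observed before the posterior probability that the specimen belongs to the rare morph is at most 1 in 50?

14

Prior odds = 0.835/0.165 = 167/33.
Likelihood ratio per non-matching marker = 2/3.
Target odds: 0.02 ÷ 0.98 = 1/49.
Need (167/33) × (2/3)ⁿ ≤ 1/49, i.e. (2/3)ⁿ ≤ 33/8183.
(2/3)¹³ = 8192/1594323 is still above 33/8183 but (2/3)¹⁴ = 16384/4782969 is at or below it, so n = 14.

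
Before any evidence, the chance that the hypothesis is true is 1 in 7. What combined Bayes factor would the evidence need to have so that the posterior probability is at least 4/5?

Prior odds = (1/7)/(6/7) = 1/6.
Target odds = 0.8/0.2 = 4.
Required Bayes factor = 4 ÷ (1/6) = 24.

24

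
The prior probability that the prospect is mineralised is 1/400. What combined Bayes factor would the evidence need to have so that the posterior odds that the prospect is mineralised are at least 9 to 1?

3591

Prior odds = 0.0025/0.9975 = 1/399.
Target odds = 9.
Required Bayes factor = 9 ÷ (1/399) = 3591.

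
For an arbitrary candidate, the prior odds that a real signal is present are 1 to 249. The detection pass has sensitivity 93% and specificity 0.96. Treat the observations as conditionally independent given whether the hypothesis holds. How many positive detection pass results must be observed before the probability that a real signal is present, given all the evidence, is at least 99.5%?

4

Prior odds = 1/249.
False-positive rate = 1 − 0.96 = 0.04; likelihood ratio of a positive = 0.93/0.04 = 23.25.
Target odds: 0.995 ÷ 0.005 = 199.
Need (1/249) × 23.25ⁿ ≥ 199, i.e. 23.25ⁿ ≥ 49551.
23.25³ = 804357/64 falls short of 49551 but 23.25⁴ = 74805201/256 reaches it, so n = 4.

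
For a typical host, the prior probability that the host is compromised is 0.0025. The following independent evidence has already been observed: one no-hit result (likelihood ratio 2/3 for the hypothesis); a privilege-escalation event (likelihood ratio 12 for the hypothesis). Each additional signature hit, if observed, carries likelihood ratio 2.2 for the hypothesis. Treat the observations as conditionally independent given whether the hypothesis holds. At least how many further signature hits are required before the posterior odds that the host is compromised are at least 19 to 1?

Prior odds = 0.0025/0.9975 = 1/399.
Combined Bayes factor of the evidence already in hand = (2/3) × 12 = 8.
Odds after that evidence = (1/399) × 8 = 8/399.
Target odds = 19.
Need 2.2ⁿ ≥ 19 ÷ (8/399) = 947.625.
2.2⁸ = 214358881/390625 falls short of 947.625 but 2.2⁹ ≈1207.27 reaches it, so n = 9.

9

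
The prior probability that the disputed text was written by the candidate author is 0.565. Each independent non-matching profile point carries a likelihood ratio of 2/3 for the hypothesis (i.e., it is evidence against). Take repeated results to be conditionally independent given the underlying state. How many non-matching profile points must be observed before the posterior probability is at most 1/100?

12

Prior odds: 0.565 ÷ 0.435 = 113/87.
Likelihood ratio per non-matching profile point = 2/3.
Target odds: 0.01 ÷ 0.99 = 1/99.
Need (113/87) × (2/3)ⁿ ≤ 1/99, i.e. (2/3)ⁿ ≤ 29/3729.
(2/3)¹¹ = 2048/177147 is still above 29/3729 but (2/3)¹² = 4096/531441 is at or below it, so n = 12.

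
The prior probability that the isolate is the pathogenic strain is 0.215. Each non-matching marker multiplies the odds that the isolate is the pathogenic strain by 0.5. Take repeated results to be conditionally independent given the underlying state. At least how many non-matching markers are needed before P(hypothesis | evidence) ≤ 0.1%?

9

Prior odds = 0.215/0.785 = 43/157.
Likelihood ratio per non-matching marker = 0.5.
Target posterior odds = 0.001/0.999 = 1/999.
Require 0.5ⁿ ≤ 1/999 ÷ (43/157) = 157/42957.
0.5⁸ = 0.00390625 is still above 157/42957 but 0.5⁹ = 0.001953125 is at or below it, so n = 9.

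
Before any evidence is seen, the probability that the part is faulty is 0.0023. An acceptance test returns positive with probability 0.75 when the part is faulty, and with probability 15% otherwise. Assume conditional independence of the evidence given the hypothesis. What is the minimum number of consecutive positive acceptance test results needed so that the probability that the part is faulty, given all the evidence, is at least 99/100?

7

Prior odds = 0.0023/0.9977 = 23/9977.
Likelihood ratio of a positive result = 0.75/0.15 = 5.
Target odds: 0.99 ÷ 0.01 = 99.
Need (23/9977) × 5ⁿ ≥ 99, i.e. 5ⁿ ≥ 987723/23.
5⁶ = 15625 falls short of 987723/23 but 5⁷ = 78125 reaches it, so n = 7.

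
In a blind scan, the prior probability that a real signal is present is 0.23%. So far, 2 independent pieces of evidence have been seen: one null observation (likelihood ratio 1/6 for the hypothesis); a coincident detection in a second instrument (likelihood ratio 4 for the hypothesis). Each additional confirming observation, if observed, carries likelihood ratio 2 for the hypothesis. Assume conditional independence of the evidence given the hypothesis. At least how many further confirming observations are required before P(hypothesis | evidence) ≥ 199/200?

Prior odds = 0.0023/0.9977 = 23/9977.
Combined Bayes factor of the evidence already in hand = (1/6) × 4 = 2/3.
Odds after that evidence = (23/9977) × 2/3 = 46/29931.
Target odds = 0.995/0.005 = 199.
Need 2ⁿ ≥ 199 ÷ (46/29931) = 5956269/46.
2¹⁶ = 65536 falls short of 5956269/46 but 2¹⁷ = 131072 reaches it, so n = 17.

17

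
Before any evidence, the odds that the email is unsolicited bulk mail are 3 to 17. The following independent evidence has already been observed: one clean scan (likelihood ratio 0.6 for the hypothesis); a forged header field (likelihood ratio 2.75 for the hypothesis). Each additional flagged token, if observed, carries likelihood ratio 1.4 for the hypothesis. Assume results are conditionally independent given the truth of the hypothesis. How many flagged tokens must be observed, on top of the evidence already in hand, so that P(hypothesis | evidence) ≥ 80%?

Prior odds = 3/17.
Combined Bayes factor of the evidence already in hand = 0.6 × 2.75 = 1.65.
Odds after that evidence = (3/17) × 1.65 = 99/340.
Target odds = 0.8/0.2 = 4.
Need 1.4ⁿ ≥ 4 ÷ (99/340) = 1360/99.
1.4⁷ = 823543/78125 falls short of 1360/99 but 1.4⁸ = 5764801/390625 reaches it, so n = 8.

8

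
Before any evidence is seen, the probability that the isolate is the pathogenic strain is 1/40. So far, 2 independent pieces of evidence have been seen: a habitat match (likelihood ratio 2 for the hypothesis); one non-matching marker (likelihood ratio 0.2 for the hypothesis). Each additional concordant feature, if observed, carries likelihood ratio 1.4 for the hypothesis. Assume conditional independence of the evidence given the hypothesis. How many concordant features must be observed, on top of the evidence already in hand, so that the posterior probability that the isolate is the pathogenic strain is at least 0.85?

19

Prior odds = 0.025/0.975 = 1/39.
Combined Bayes factor of the evidence already in hand = 2 × 0.2 = 0.4.
Odds after that evidence = (1/39) × 0.4 = 2/195.
Target odds = 0.85/0.15 = 17/3.
Need 1.4ⁿ ≥ 17/3 ÷ (2/195) = 552.5.
1.4¹⁸ ≈426.879 falls short of 552.5 but 1.4¹⁹ ≈597.63 reaches it, so n = 19.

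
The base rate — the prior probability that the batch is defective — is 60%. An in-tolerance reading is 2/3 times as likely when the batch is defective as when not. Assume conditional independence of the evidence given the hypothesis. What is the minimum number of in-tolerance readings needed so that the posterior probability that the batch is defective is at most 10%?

7

Prior odds = 0.6/0.4 = 1.5.
Likelihood ratio per in-tolerance reading = 2/3.
Target posterior odds = 0.1/0.9 = 1/9.
Need 1.5 × (2/3)ⁿ ≤ 1/9, i.e. (2/3)ⁿ ≤ 2/27.
(2/3)⁶ = 64/729 is still above 2/27 but (2/3)⁷ = 128/2187 is at or below it, so n = 7.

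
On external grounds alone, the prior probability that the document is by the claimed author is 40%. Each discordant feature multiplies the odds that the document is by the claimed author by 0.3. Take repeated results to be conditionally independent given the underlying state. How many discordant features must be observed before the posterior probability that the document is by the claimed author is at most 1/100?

4

Prior odds: 0.4 ÷ 0.6 = 2/3.
Likelihood ratio per discordant feature = 0.3.
Target posterior odds = 0.01/0.99 = 1/99.
Need (2/3) × 0.3ⁿ ≤ 1/99, i.e. 0.3ⁿ ≤ 1/66.
0.3³ = 0.027 is still above 1/66 but 0.3⁴ = 0.0081 is at or below it, so n = 4.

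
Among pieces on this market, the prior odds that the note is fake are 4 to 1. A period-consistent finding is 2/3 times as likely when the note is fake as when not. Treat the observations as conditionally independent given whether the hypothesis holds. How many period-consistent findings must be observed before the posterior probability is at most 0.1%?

21

Prior odds = 4.
Likelihood ratio per period-consistent finding = 2/3.
Target odds: 0.001 ÷ 0.999 = 1/999.
Require (2/3)ⁿ ≤ 1/999 ÷ 4 = 1/3996.
(2/3)²⁰ ≈0.000300729 is still above 1/3996 but (2/3)²¹ ≈0.000200486 is at or below it, so n = 21.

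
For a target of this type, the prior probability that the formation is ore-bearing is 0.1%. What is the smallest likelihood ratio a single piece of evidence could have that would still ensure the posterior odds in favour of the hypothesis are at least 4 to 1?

3996

Prior odds = 0.001/0.999 = 1/999.
Target odds = 4.
Required Bayes factor = 4 ÷ (1/999) = 3996.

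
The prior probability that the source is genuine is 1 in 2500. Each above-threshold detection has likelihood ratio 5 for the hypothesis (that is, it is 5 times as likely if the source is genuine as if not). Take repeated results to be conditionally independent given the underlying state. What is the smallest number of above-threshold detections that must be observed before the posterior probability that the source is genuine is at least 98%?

8

Prior odds = 0.0004/0.9996 = 1/2499.
Likelihood ratio per above-threshold detection = 5.
Target odds: 0.98 ÷ 0.02 = 49.
Require 5ⁿ ≥ 49 ÷ (1/2499) = 122451.
5⁷ = 78125 falls short of 122451 but 5⁸ = 390625 reaches it, so n = 8.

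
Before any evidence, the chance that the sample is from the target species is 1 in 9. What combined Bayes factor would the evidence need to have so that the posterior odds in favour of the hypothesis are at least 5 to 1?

40

Prior odds = (1/9)/(8/9) = 0.125.
Target odds = 5.
Required Bayes factor = 5 ÷ 0.125 = 40.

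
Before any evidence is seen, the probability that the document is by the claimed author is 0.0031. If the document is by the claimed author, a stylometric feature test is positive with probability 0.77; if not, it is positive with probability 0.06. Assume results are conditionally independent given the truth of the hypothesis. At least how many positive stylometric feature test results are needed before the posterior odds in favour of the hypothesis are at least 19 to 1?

Prior odds = 0.0031/0.9969 = 31/9969.
Likelihood ratio of a positive = 0.77/0.06 = 77/6.
Target odds = 19.
Need (31/9969) × (77/6)ⁿ ≥ 19, i.e. (77/6)ⁿ ≥ 189411/31.
(77/6)³ = 456533/216 falls short of 189411/31 but (77/6)⁴ = 35153041/1296 reaches it, so n = 4.

4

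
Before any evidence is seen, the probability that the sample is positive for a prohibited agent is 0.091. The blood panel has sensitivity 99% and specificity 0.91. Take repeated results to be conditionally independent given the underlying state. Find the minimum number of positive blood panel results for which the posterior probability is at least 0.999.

Prior odds: 0.091 ÷ 0.909 = 91/909.
False-positive rate = 1 − 0.91 = 0.09; likelihood ratio of a positive = 0.99/0.09 = 11.
Target odds: 0.999 ÷ 0.001 = 999.
Require 11ⁿ ≥ 999 ÷ (91/909) = 908091/91.
11³ = 1331 falls short of 908091/91 but 11⁴ = 14641 reaches it, so n = 4.

4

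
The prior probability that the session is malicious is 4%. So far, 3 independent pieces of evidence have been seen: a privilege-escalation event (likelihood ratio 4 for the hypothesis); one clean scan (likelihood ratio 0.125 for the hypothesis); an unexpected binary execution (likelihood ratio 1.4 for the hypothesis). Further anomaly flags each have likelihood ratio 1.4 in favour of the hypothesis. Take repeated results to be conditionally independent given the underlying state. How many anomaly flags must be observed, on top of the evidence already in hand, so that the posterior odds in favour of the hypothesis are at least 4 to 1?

15

Prior odds = 0.04/0.96 = 1/24.
Combined Bayes factor of the evidence already in hand = 4 × 0.125 × 1.4 = 0.7.
Odds after that evidence = (1/24) × 0.7 = 7/240.
Target odds = 4.
Need 1.4ⁿ ≥ 4 ÷ (7/240) = 960/7.
1.4¹⁴ ≈111.12 falls short of 960/7 but 1.4¹⁵ ≈155.568 reaches it, so n = 15.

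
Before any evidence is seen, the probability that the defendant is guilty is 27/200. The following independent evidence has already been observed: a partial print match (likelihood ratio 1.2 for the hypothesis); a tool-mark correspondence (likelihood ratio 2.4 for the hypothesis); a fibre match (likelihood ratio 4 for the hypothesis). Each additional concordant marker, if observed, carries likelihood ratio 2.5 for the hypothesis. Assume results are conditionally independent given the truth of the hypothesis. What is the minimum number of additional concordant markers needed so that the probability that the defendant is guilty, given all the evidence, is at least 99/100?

Prior odds = 0.135/0.865 = 27/173.
Combined Bayes factor of the evidence already in hand = 1.2 × 2.4 × 4 = 11.52.
Odds after that evidence = (27/173) × 11.52 = 7776/4325.
Target odds = 0.99/0.01 = 99.
Need 2.5ⁿ ≥ 99 ÷ (7776/4325) = 47575/864.
2.5⁴ = 39.0625 falls short of 47575/864 but 2.5⁵ = 97.65625 reaches it, so n = 5.

5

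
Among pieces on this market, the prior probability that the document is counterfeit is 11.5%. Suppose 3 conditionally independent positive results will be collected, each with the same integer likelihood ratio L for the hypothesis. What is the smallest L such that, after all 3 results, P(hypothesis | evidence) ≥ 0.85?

4

Prior odds = 0.115/0.885 = 23/177.
Target odds = 0.85/0.15 = 17/3.
Need L³ ≥ 17/3 ÷ (23/177) = 1003/23.
3³ = 27 < 1003/23 ≤ 64 = 4³, so L = 4.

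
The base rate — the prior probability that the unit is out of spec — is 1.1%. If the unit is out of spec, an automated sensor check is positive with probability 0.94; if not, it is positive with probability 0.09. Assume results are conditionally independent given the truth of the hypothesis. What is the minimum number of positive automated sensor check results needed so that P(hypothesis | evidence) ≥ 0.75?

3

Prior odds = 0.011/0.989 = 11/989.
Likelihood ratio of a positive = 0.94/0.09 = 94/9.
Target odds: 0.75 ÷ 0.25 = 3.
Need (11/989) × (94/9)ⁿ ≥ 3, i.e. (94/9)ⁿ ≥ 2967/11.
(94/9)² = 8836/81 falls short of 2967/11 but (94/9)³ = 830584/729 reaches it, so n = 3.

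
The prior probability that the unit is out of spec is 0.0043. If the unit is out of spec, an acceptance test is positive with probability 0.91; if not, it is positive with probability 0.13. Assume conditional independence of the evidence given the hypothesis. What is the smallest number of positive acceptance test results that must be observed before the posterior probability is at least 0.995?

6

Prior odds = 0.0043/0.9957 = 43/9957.
Likelihood ratio of a positive = 0.91/0.13 = 7.
Target odds: 0.995 ÷ 0.005 = 199.
Need (43/9957) × 7ⁿ ≥ 199, i.e. 7ⁿ ≥ 1981443/43.
7⁵ = 16807 falls short of 1981443/43 but 7⁶ = 117649 reaches it, so n = 6.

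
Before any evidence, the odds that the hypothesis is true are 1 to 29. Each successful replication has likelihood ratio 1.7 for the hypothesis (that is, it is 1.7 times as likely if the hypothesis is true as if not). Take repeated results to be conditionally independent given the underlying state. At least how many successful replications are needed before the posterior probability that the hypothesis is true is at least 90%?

11

Prior odds = 1/29.
Likelihood ratio per successful replication = 1.7.
Target odds: 0.9 ÷ 0.1 = 9.
Need (1/29) × 1.7ⁿ ≥ 9, i.e. 1.7ⁿ ≥ 261.
1.7¹⁰ ≈201.599 falls short of 261 but 1.7¹¹ ≈342.719 reaches it, so n = 11.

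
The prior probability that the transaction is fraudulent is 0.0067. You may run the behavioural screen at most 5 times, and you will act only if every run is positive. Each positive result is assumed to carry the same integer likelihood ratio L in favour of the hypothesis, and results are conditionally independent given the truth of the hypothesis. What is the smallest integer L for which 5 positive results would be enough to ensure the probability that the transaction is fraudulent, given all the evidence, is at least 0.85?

Prior odds = 0.0067/0.9933 = 67/9933.
Target odds = 0.85/0.15 = 17/3.
Need L⁵ ≥ 17/3 ÷ (67/9933) = 56287/67.
3⁵ = 243 < 56287/67 ≤ 1024 = 4⁵, so L = 4.

4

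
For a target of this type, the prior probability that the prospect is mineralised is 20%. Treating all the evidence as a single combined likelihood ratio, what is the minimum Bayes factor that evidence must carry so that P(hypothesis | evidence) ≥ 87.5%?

Prior odds = 0.2/0.8 = 0.25.
Target odds = 0.875/0.125 = 7.
Required Bayes factor = 7 ÷ 0.25 = 28.

28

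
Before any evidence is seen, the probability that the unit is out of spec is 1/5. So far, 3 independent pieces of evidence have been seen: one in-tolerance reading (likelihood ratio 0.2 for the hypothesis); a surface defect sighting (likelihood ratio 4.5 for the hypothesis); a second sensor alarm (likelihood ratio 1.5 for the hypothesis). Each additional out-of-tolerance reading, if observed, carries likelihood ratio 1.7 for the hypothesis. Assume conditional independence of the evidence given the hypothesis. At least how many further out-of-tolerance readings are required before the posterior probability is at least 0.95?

Prior odds = 0.2/0.8 = 0.25.
Combined Bayes factor of the evidence already in hand = 0.2 × 4.5 × 1.5 = 1.35.
Odds after that evidence = 0.25 × 1.35 = 0.3375.
Target odds = 0.95/0.05 = 19.
Need 1.7ⁿ ≥ 19 ÷ 0.3375 = 1520/27.
1.7⁷ = 410338673/10000000 falls short of 1520/27 but 1.7⁸ ≈69.7576 reaches it, so n = 8.

8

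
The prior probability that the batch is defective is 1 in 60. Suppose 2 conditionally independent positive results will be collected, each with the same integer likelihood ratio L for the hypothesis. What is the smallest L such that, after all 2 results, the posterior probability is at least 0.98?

Prior odds = (1/60)/(59/60) = 1/59.
Target odds = 0.98/0.02 = 49.
Need L² ≥ 49 ÷ (1/59) = 2891.
53² = 2809 < 2891 ≤ 2916 = 54², so L = 54.

54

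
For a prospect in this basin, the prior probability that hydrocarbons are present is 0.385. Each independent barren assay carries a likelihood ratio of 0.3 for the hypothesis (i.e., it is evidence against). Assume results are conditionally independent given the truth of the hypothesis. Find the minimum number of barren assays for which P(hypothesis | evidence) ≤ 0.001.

Prior odds = 0.385/0.615 = 77/123.
Likelihood ratio per barren assay = 0.3.
Target posterior odds = 0.001/0.999 = 1/999.
Require 0.3ⁿ ≤ 1/999 ÷ (77/123) = 41/25641.
0.3⁵ = 243/100000 is still above 41/25641 but 0.3⁶ = 729/1000000 is at or below it, so n = 6.

6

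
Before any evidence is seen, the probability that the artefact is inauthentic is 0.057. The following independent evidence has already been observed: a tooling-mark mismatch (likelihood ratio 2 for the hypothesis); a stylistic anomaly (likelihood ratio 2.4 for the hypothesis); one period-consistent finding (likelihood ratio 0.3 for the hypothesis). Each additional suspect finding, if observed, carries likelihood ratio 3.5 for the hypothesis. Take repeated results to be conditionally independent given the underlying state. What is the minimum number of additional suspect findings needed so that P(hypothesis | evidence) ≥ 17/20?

4

Prior odds = 0.057/0.943 = 57/943.
Combined Bayes factor of the evidence already in hand = 2 × 2.4 × 0.3 = 1.44.
Odds after that evidence = (57/943) × 1.44 = 2052/23575.
Target odds = 0.85/0.15 = 17/3.
Need 3.5ⁿ ≥ 17/3 ÷ (2052/23575) = 400775/6156.
3.5³ = 42.875 falls short of 400775/6156 but 3.5⁴ = 150.0625 reaches it, so n = 4.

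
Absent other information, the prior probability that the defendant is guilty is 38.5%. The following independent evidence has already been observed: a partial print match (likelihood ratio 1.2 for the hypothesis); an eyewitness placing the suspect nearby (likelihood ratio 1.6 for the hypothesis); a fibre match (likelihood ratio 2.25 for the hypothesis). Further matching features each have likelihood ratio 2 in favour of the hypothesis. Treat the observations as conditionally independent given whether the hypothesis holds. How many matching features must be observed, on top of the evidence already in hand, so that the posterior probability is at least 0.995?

Prior odds = 0.385/0.615 = 77/123.
Combined Bayes factor of the evidence already in hand = 1.2 × 1.6 × 2.25 = 4.32.
Odds after that evidence = (77/123) × 4.32 = 2772/1025.
Target odds = 0.995/0.005 = 199.
Need 2ⁿ ≥ 199 ÷ (2772/1025) = 203975/2772.
2⁶ = 64 falls short of 203975/2772 but 2⁷ = 128 reaches it, so n = 7.

7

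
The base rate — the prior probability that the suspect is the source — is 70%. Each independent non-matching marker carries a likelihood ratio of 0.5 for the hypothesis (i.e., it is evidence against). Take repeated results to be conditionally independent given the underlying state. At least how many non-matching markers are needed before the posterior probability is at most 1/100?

8

Prior odds: 0.7 ÷ 0.3 = 7/3.
Likelihood ratio per non-matching marker = 0.5.
Target posterior odds = 0.01/0.99 = 1/99.
Require 0.5ⁿ ≤ 1/99 ÷ (7/3) = 1/231.
0.5⁷ = 0.0078125 is still above 1/231 but 0.5⁸ = 0.00390625 is at or below it, so n = 8.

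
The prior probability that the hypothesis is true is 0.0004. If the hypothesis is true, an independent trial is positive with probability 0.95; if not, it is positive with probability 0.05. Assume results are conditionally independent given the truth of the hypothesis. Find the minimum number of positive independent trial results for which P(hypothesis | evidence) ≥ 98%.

Prior odds: 0.0004 ÷ 0.9996 = 1/2499.
Likelihood ratio of a positive = 0.95/0.05 = 19.
Target posterior odds = 0.98/0.02 = 49.
Need (1/2499) × 19ⁿ ≥ 49, i.e. 19ⁿ ≥ 122451.
19³ = 6859 falls short of 122451 but 19⁴ = 130321 reaches it, so n = 4.

4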